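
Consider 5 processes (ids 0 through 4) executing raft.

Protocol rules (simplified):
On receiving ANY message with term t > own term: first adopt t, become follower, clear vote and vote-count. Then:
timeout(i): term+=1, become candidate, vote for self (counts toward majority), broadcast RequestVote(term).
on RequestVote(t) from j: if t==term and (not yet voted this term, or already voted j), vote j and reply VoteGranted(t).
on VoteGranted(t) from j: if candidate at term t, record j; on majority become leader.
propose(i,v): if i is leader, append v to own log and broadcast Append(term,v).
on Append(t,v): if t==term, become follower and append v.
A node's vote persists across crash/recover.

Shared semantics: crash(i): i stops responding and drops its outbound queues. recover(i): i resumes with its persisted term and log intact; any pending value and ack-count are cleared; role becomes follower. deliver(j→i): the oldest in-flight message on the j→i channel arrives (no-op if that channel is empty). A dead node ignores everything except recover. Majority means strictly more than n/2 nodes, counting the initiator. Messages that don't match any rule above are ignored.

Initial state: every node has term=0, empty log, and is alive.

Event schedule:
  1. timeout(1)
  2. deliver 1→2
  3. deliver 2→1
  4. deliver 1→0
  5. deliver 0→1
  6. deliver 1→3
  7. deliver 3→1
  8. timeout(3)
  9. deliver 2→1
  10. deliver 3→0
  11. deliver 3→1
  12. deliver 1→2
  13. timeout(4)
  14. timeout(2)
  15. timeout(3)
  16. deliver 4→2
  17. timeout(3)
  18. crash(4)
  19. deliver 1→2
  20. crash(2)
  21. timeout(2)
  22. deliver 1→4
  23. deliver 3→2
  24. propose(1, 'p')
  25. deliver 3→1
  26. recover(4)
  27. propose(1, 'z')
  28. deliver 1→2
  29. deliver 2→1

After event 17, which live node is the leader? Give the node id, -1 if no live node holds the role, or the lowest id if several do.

[1] timeout(1) → N1(cand t1 [-])
[2] deliver 1→2 → N2(foll t1 [-])
[3] deliver 2→1 → ∅
[4] deliver 1→0 → N0(foll t1 [-])
[5] deliver 0→1 → N1(lead t1 [-])
[6] deliver 1→3 → N3(foll t1 [-])
[7] deliver 3→1 → ∅
[8] timeout(3) → N3(cand t2 [-])
[9] deliver 2→1 → ∅
[10] deliver 3→0 → N0(foll t2 [-])
[11] deliver 3→1 → N1(foll t2 [-])
[12] deliver 1→2 → ∅
[13] timeout(4) → N4(cand t1 [-])
[14] timeout(2) → N2(cand t2 [-])
[15] timeout(3) → N3(cand t3 [-])
[16] deliver 4→2 → ∅
[17] timeout(3) → N3(cand t4 [-])

-1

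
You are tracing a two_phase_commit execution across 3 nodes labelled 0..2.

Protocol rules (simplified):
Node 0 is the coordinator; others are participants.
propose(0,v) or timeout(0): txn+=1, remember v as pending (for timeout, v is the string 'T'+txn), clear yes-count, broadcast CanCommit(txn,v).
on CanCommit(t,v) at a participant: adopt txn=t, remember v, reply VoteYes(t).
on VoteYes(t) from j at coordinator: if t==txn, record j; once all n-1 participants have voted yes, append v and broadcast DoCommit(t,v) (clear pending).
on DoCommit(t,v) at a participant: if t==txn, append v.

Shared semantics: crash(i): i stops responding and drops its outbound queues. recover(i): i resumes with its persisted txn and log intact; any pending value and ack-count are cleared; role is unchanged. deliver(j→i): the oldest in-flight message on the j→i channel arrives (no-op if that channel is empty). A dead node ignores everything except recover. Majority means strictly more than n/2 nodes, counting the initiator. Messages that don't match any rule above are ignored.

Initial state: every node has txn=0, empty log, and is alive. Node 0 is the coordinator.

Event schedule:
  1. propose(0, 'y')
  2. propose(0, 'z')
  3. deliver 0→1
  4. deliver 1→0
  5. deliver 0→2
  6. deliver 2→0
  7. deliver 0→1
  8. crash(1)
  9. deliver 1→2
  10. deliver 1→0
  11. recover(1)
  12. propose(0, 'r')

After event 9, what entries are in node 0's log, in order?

1. propose(0,'y'):  <0:coor t1 ->
2. propose(0,'z'):  <0:coor t2 ->
3. deliver 0→1:  <1:part t1 ->
4. deliver 1→0:  nop
5. deliver 0→2:  <2:part t1 ->
6. deliver 2→0:  nop
7. deliver 0→1:  <1:part t2 ->
8. crash(1):  <1:✗part t2 ->
9. deliver 1→2:  nop

empty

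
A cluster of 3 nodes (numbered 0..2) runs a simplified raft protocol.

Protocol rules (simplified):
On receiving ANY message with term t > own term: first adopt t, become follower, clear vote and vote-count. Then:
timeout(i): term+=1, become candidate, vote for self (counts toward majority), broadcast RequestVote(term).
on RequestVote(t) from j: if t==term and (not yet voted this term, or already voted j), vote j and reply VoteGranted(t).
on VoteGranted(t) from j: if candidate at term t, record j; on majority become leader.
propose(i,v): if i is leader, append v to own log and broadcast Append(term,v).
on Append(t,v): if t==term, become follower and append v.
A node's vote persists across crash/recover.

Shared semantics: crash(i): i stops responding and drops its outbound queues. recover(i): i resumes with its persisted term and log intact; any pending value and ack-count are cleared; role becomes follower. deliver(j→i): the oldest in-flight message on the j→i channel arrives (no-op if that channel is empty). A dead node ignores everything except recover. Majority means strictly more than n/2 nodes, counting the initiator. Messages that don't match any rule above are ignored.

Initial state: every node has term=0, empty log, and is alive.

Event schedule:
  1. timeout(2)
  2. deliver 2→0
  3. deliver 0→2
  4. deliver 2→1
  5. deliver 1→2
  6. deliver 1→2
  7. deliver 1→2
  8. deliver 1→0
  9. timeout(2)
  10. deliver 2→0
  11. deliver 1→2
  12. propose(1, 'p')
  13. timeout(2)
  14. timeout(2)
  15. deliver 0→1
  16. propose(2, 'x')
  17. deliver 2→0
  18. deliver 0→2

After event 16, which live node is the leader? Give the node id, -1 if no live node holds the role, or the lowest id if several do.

-1

step 1 timeout(2): 2={cand,t=1,log=-}
step 2 deliver 2→0: 0={foll,t=1,log=-}
step 3 deliver 0→2: 2={lead,t=1,log=-}
step 4 deliver 2→1: 1={foll,t=1,log=-}
step 5 deliver 1→2: —
step 6 deliver 1→2: —
step 7 deliver 1→2: —
step 8 deliver 1→0: —
step 9 timeout(2): 2={cand,t=2,log=-}
step 10 deliver 2→0: 0={foll,t=2,log=-}
step 11 deliver 1→2: —
step 12 propose(1,'p'): —
step 13 timeout(2): 2={cand,t=3,log=-}
step 14 timeout(2): 2={cand,t=4,log=-}
step 15 deliver 0→1: —
step 16 propose(2,'x'): —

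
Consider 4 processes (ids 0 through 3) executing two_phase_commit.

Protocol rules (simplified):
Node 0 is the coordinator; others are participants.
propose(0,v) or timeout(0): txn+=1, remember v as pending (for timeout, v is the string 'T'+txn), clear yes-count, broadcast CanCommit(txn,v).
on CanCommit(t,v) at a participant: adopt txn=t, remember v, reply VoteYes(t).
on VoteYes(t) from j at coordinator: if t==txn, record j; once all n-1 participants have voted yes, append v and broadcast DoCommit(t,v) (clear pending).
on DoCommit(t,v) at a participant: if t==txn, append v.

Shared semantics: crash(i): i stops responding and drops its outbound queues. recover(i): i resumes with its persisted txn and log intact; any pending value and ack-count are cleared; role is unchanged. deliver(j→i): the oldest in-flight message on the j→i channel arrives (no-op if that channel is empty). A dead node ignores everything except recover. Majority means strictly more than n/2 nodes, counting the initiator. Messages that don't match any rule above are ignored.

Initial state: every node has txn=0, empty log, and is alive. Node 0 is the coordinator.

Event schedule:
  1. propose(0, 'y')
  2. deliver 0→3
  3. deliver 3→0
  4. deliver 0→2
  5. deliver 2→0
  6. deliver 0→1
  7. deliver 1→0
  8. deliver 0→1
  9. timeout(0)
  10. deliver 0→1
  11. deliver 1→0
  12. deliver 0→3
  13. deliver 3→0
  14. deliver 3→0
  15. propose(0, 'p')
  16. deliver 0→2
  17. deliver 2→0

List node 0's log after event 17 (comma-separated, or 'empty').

y

e1 propose(0,'y'): 0[coor,t=1,-]
e2 deliver 0→3: 3[part,t=1,-]
e3 deliver 3→0: ·
e4 deliver 0→2: 2[part,t=1,-]
e5 deliver 2→0: ·
e6 deliver 0→1: 1[part,t=1,-]
e7 deliver 1→0: 0[coor,t=1,y]
e8 deliver 0→1: 1[part,t=1,y]
e9 timeout(0): 0[coor,t=2,y]
e10 deliver 0→1: 1[part,t=2,y]
e11 deliver 1→0: ·
e12 deliver 0→3: 3[part,t=1,y]
e13 deliver 3→0: ·
e14 deliver 3→0: ·
e15 propose(0,'p'): 0[coor,t=3,y]
e16 deliver 0→2: 2[part,t=1,y]
e17 deliver 2→0: ·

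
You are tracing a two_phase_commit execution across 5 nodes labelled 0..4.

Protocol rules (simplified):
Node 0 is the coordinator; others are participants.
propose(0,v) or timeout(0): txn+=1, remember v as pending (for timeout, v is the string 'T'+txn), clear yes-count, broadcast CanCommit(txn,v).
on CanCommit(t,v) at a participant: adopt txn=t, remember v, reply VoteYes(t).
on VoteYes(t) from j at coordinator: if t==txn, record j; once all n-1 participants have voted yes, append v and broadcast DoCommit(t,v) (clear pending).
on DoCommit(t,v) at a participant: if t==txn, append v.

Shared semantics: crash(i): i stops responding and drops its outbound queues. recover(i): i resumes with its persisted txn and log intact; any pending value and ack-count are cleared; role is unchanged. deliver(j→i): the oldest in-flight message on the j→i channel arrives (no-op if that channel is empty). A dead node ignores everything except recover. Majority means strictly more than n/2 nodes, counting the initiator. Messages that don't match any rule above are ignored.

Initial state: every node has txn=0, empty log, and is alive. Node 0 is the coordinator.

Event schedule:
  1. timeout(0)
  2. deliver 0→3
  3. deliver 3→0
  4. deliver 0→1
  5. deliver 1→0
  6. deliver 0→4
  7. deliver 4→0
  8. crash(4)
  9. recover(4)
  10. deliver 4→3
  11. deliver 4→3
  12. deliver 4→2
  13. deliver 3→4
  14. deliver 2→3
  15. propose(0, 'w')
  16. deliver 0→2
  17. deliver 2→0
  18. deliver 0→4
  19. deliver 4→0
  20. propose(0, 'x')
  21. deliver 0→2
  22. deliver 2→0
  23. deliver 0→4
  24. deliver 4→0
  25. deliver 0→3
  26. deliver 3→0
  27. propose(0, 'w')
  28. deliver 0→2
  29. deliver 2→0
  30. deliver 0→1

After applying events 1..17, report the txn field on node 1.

1

e1 timeout(0): 0[coor,t=1,-]
e2 deliver 0→3: 3[part,t=1,-]
e3 deliver 3→0: ·
e4 deliver 0→1: 1[part,t=1,-]
e5 deliver 1→0: ·
e6 deliver 0→4: 4[part,t=1,-]
e7 deliver 4→0: ·
e8 crash(4): 4[✗part,t=1,-]
e9 recover(4): 4[part,t=1,-]
e10 deliver 4→3: ·
e11 deliver 4→3: ·
e12 deliver 4→2: ·
e13 deliver 3→4: ·
e14 deliver 2→3: ·
e15 propose(0,'w'): 0[coor,t=2,-]
e16 deliver 0→2: 2[part,t=1,-]
e17 deliver 2→0: ·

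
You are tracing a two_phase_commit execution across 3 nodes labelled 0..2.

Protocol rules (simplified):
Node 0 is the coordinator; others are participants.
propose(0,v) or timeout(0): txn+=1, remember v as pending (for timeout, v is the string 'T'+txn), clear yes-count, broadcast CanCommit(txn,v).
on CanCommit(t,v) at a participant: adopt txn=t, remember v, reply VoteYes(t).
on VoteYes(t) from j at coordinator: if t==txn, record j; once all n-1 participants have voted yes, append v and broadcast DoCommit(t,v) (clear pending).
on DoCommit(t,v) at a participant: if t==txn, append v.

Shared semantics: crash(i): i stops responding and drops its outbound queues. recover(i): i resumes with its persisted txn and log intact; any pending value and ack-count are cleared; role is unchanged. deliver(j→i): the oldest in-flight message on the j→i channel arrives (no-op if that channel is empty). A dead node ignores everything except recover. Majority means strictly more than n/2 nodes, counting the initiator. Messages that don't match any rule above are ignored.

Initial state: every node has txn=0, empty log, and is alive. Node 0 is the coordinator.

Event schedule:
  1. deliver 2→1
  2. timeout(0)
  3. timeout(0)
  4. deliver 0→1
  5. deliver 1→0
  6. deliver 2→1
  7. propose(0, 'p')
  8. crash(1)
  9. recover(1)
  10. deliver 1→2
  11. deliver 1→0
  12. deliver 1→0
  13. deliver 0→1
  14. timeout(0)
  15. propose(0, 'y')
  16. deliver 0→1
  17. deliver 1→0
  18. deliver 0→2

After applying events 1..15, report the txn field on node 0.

step 1 deliver 2→1: —
step 2 timeout(0): 0={coor,t=1,log=-}
step 3 timeout(0): 0={coor,t=2,log=-}
step 4 deliver 0→1: 1={part,t=1,log=-}
step 5 deliver 1→0: —
step 6 deliver 2→1: —
step 7 propose(0,'p'): 0={coor,t=3,log=-}
step 8 crash(1): 1={✗part,t=1,log=-}
step 9 recover(1): 1={part,t=1,log=-}
step 10 deliver 1→2: —
step 11 deliver 1→0: —
step 12 deliver 1→0: —
step 13 deliver 0→1: 1={part,t=2,log=-}
step 14 timeout(0): 0={coor,t=4,log=-}
step 15 propose(0,'y'): 0={coor,t=5,log=-}

5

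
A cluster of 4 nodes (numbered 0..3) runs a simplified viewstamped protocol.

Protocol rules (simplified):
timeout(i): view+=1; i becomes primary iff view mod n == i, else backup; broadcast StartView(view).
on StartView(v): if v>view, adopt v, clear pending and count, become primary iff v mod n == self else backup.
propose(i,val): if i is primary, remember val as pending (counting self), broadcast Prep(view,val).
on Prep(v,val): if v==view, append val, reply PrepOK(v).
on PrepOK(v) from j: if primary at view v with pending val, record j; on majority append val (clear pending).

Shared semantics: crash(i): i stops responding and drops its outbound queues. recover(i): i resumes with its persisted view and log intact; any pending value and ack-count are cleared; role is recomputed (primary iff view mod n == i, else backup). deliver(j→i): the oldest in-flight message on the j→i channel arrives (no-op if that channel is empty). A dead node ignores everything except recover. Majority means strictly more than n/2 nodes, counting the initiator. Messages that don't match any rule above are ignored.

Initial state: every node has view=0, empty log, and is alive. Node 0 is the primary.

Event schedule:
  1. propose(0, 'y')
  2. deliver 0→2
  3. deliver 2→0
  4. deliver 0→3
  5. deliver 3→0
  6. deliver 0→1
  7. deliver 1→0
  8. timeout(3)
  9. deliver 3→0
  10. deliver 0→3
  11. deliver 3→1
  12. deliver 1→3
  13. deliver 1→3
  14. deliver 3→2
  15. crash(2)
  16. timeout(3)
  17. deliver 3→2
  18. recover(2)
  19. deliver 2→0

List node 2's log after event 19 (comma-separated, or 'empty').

y

e1 propose(0,'y'): ·
e2 deliver 0→2: 2[back,v=0,y]
e3 deliver 2→0: ·
e4 deliver 0→3: 3[back,v=0,y]
e5 deliver 3→0: 0[prim,v=0,y]
e6 deliver 0→1: 1[back,v=0,y]
e7 deliver 1→0: ·
e8 timeout(3): 3[back,v=1,y]
e9 deliver 3→0: 0[back,v=1,y]
e10 deliver 0→3: ·
e11 deliver 3→1: 1[prim,v=1,y]
e12 deliver 1→3: ·
e13 deliver 1→3: ·
e14 deliver 3→2: 2[back,v=1,y]
e15 crash(2): 2[✗back,v=1,y]
e16 timeout(3): 3[back,v=2,y]
e17 deliver 3→2: ·
e18 recover(2): 2[back,v=1,y]
e19 deliver 2→0: ·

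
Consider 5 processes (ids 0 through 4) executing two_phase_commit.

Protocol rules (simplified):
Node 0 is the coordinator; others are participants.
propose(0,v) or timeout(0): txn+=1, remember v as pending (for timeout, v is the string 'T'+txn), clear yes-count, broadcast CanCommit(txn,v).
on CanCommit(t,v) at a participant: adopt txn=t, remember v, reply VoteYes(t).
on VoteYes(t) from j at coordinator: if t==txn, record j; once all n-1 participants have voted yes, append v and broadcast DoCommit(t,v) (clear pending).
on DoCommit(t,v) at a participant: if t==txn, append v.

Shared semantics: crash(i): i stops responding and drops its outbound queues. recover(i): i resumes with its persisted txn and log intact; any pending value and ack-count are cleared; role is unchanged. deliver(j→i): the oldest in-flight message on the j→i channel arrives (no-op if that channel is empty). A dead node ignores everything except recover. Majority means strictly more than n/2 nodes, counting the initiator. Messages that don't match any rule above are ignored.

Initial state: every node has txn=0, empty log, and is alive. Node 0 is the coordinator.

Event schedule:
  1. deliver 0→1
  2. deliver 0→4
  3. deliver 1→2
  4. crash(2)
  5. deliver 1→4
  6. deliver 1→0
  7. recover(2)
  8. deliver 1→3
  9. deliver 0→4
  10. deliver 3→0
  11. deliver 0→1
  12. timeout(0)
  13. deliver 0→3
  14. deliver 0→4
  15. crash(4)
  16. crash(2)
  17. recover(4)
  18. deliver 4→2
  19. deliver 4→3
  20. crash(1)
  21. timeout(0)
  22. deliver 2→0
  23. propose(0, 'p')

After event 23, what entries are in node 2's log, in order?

e1 deliver 0→1: ·
e2 deliver 0→4: ·
e3 deliver 1→2: ·
e4 crash(2): 2[✗part,t=0,-]
e5 deliver 1→4: ·
e6 deliver 1→0: ·
e7 recover(2): 2[part,t=0,-]
e8 deliver 1→3: ·
e9 deliver 0→4: ·
e10 deliver 3→0: ·
e11 deliver 0→1: ·
e12 timeout(0): 0[coor,t=1,-]
e13 deliver 0→3: 3[part,t=1,-]
e14 deliver 0→4: 4[part,t=1,-]
e15 crash(4): 4[✗part,t=1,-]
e16 crash(2): 2[✗part,t=0,-]
e17 recover(4): 4[part,t=1,-]
e18 deliver 4→2: ·
e19 deliver 4→3: ·
e20 crash(1): 1[✗part,t=0,-]
e21 timeout(0): 0[coor,t=2,-]
e22 deliver 2→0: ·
e23 propose(0,'p'): 0[coor,t=3,-]

empty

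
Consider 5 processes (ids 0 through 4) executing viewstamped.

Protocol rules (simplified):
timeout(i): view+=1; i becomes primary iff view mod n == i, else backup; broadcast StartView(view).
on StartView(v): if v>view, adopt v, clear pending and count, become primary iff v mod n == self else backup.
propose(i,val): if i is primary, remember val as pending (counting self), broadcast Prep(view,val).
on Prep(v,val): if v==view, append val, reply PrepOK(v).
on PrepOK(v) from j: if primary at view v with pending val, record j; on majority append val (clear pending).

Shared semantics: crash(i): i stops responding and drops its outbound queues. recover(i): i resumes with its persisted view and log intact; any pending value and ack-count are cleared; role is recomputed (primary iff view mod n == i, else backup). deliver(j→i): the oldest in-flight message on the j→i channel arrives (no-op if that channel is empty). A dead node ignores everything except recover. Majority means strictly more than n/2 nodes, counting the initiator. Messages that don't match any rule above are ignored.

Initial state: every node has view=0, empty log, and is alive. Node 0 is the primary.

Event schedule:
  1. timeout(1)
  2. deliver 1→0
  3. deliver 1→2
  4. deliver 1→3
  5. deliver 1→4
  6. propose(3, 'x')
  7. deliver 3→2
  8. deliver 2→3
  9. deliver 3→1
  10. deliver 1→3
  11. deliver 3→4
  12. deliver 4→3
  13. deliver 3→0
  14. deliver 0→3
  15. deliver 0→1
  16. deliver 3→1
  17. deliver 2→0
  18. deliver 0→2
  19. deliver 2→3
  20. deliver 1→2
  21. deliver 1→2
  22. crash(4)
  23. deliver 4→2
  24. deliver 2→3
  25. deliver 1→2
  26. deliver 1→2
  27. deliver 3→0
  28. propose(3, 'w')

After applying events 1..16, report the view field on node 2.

1

step 1 timeout(1): 1={prim,v=1,log=-}
step 2 deliver 1→0: 0={back,v=1,log=-}
step 3 deliver 1→2: 2={back,v=1,log=-}
step 4 deliver 1→3: 3={back,v=1,log=-}
step 5 deliver 1→4: 4={back,v=1,log=-}
step 6 propose(3,'x'): —
step 7 deliver 3→2: —
step 8 deliver 2→3: —
step 9 deliver 3→1: —
step 10 deliver 1→3: —
step 11 deliver 3→4: —
step 12 deliver 4→3: —
step 13 deliver 3→0: —
step 14 deliver 0→3: —
step 15 deliver 0→1: —
step 16 deliver 3→1: —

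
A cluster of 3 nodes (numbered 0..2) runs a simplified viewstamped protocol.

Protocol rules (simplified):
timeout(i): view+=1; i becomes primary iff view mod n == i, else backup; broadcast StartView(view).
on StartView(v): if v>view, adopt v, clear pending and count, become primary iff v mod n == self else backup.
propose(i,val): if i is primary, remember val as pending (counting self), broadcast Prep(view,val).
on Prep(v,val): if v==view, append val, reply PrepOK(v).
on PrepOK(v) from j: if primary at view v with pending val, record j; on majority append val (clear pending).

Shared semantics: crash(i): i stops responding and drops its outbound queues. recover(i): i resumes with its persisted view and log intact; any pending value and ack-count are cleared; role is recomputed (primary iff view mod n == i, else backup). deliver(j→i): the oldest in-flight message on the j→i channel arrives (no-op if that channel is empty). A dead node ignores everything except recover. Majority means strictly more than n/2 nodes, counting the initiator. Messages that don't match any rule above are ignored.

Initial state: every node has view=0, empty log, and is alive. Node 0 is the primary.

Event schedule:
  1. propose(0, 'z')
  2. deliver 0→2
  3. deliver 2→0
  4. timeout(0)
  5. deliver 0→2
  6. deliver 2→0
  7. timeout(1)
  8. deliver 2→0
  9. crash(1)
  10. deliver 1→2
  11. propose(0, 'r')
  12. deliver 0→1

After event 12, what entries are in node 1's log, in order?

empty

after 1 — propose(0,'z'): ·
after 2 — deliver 0→2: n2:back/v0/[z]
after 3 — deliver 2→0: n0:prim/v0/[z]
after 4 — timeout(0): n0:back/v1/[z]
after 5 — deliver 0→2: n2:back/v1/[z]
after 6 — deliver 2→0: ·
after 7 — timeout(1): n1:prim/v1/[-]
after 8 — deliver 2→0: ·
after 9 — crash(1): n1:✗prim/v1/[-]
after 10 — deliver 1→2: ·
after 11 — propose(0,'r'): ·
after 12 — deliver 0→1: ·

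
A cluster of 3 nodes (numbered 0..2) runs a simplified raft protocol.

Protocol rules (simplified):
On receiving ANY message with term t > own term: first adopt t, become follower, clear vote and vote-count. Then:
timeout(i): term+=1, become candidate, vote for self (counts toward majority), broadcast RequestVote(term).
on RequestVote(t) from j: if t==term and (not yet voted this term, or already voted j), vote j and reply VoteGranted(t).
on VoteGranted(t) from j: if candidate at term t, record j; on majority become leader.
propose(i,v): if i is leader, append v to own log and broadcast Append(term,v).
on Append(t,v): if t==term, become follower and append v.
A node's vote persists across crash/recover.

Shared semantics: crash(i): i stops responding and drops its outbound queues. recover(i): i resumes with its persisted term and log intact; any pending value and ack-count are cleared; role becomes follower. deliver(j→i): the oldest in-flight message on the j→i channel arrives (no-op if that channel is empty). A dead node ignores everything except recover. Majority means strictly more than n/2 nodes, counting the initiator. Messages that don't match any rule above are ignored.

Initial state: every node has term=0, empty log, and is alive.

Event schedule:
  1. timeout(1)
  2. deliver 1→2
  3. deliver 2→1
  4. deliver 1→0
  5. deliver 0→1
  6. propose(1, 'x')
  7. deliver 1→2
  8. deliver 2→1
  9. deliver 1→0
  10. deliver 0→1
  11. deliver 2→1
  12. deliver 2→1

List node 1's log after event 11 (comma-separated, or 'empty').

step 1 timeout(1): 1={cand,t=1,log=-}
step 2 deliver 1→2: 2={foll,t=1,log=-}
step 3 deliver 2→1: 1={lead,t=1,log=-}
step 4 deliver 1→0: 0={foll,t=1,log=-}
step 5 deliver 0→1: —
step 6 propose(1,'x'): 1={lead,t=1,log=x}
step 7 deliver 1→2: 2={foll,t=1,log=x}
step 8 deliver 2→1: —
step 9 deliver 1→0: 0={foll,t=1,log=x}
step 10 deliver 0→1: —
step 11 deliver 2→1: —

x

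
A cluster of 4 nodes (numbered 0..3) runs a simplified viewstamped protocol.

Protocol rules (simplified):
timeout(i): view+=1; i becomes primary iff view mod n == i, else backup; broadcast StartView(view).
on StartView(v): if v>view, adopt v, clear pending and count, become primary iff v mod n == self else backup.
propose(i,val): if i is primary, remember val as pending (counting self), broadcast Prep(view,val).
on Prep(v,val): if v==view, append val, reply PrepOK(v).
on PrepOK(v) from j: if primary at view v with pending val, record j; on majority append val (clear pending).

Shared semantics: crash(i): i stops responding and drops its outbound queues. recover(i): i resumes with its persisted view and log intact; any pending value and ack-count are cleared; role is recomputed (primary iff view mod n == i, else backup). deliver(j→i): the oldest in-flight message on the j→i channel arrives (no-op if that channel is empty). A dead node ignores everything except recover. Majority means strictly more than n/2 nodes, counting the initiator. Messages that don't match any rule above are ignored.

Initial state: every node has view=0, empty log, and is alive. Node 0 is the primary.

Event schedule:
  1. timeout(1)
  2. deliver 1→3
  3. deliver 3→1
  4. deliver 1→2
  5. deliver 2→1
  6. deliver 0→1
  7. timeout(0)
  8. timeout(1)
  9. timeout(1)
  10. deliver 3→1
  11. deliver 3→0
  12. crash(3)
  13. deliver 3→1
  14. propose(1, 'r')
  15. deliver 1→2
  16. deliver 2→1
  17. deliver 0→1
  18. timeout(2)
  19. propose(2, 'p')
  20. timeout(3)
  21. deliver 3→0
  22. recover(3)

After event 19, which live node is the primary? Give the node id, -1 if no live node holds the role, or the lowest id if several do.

step 1 timeout(1): 1={prim,v=1,log=-}
step 2 deliver 1→3: 3={back,v=1,log=-}
step 3 deliver 3→1: —
step 4 deliver 1→2: 2={back,v=1,log=-}
step 5 deliver 2→1: —
step 6 deliver 0→1: —
step 7 timeout(0): 0={back,v=1,log=-}
step 8 timeout(1): 1={back,v=2,log=-}
step 9 timeout(1): 1={back,v=3,log=-}
step 10 deliver 3→1: —
step 11 deliver 3→0: —
step 12 crash(3): 3={✗back,v=1,log=-}
step 13 deliver 3→1: —
step 14 propose(1,'r'): —
step 15 deliver 1→2: 2={prim,v=2,log=-}
step 16 deliver 2→1: —
step 17 deliver 0→1: —
step 18 timeout(2): 2={back,v=3,log=-}
step 19 propose(2,'p'): —

-1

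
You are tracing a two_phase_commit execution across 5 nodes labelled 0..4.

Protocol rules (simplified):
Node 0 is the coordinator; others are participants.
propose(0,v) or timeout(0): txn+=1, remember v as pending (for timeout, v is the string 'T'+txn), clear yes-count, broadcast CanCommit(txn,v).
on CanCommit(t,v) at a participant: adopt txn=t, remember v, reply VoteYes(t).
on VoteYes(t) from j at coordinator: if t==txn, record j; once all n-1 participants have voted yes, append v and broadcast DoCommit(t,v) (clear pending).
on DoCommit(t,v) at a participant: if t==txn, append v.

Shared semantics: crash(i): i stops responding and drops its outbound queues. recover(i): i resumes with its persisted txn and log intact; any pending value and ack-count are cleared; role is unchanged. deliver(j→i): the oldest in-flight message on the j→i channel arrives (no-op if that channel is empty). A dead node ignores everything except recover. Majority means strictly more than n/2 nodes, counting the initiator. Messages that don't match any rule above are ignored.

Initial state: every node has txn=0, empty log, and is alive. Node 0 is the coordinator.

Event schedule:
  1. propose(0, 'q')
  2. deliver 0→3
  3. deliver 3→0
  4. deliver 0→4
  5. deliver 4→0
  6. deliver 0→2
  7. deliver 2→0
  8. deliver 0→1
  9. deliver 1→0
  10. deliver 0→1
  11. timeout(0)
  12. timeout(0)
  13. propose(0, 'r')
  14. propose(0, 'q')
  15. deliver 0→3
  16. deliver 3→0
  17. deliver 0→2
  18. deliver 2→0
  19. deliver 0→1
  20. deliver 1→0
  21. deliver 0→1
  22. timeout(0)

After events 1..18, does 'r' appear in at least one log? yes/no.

step 1 propose(0,'q'): 0={coor,t=1,log=-}
step 2 deliver 0→3: 3={part,t=1,log=-}
step 3 deliver 3→0: —
step 4 deliver 0→4: 4={part,t=1,log=-}
step 5 deliver 4→0: —
step 6 deliver 0→2: 2={part,t=1,log=-}
step 7 deliver 2→0: —
step 8 deliver 0→1: 1={part,t=1,log=-}
step 9 deliver 1→0: 0={coor,t=1,log=q}
step 10 deliver 0→1: 1={part,t=1,log=q}
step 11 timeout(0): 0={coor,t=2,log=q}
step 12 timeout(0): 0={coor,t=3,log=q}
step 13 propose(0,'r'): 0={coor,t=4,log=q}
step 14 propose(0,'q'): 0={coor,t=5,log=q}
step 15 deliver 0→3: 3={part,t=1,log=q}
step 16 deliver 3→0: —
step 17 deliver 0→2: 2={part,t=1,log=q}
step 18 deliver 2→0: —

no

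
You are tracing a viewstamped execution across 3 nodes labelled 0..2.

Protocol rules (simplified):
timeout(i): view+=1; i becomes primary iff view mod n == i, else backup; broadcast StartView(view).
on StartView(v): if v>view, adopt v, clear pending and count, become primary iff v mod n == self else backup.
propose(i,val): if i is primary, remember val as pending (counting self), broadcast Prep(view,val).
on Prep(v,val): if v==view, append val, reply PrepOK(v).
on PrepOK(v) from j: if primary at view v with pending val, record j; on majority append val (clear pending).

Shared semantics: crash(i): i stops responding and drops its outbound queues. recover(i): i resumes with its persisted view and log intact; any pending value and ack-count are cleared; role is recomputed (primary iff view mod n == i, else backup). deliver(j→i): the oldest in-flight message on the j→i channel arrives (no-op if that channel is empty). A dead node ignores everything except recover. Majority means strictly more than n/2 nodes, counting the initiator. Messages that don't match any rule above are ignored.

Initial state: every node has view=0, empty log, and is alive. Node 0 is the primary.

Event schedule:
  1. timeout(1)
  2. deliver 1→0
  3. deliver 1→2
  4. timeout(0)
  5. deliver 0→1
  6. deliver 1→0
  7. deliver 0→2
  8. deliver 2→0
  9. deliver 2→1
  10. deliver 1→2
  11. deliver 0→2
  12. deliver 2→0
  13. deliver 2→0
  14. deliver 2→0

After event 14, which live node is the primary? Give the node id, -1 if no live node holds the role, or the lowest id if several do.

2

step 1 timeout(1): 1={prim,v=1,log=-}
step 2 deliver 1→0: 0={back,v=1,log=-}
step 3 deliver 1→2: 2={back,v=1,log=-}
step 4 timeout(0): 0={back,v=2,log=-}
step 5 deliver 0→1: 1={back,v=2,log=-}
step 6 deliver 1→0: —
step 7 deliver 0→2: 2={prim,v=2,log=-}
step 8 deliver 2→0: —
step 9 deliver 2→1: —
step 10 deliver 1→2: —
step 11 deliver 0→2: —
step 12 deliver 2→0: —
step 13 deliver 2→0: —
step 14 deliver 2→0: —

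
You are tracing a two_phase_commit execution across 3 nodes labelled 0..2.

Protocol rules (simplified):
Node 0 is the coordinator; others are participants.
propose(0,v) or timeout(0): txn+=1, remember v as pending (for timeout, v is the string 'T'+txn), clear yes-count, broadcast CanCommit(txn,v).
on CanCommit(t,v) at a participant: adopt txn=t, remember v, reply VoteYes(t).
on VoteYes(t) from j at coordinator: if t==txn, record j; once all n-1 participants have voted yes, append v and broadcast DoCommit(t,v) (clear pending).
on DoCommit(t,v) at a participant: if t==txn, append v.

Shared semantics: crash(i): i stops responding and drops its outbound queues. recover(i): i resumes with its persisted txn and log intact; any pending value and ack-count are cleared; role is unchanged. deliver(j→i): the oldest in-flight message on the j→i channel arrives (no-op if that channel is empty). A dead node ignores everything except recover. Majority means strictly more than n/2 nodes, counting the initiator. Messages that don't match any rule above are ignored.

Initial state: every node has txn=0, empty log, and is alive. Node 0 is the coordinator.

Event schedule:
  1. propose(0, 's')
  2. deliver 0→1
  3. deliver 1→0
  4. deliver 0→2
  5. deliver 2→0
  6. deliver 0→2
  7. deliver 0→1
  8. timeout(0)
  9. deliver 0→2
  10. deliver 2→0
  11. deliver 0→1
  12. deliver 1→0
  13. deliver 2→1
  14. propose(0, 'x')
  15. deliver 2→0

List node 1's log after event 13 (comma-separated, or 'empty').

s

e1 propose(0,'s'): 0[coor,t=1,-]
e2 deliver 0→1: 1[part,t=1,-]
e3 deliver 1→0: ·
e4 deliver 0→2: 2[part,t=1,-]
e5 deliver 2→0: 0[coor,t=1,s]
e6 deliver 0→2: 2[part,t=1,s]
e7 deliver 0→1: 1[part,t=1,s]
e8 timeout(0): 0[coor,t=2,s]
e9 deliver 0→2: 2[part,t=2,s]
e10 deliver 2→0: ·
e11 deliver 0→1: 1[part,t=2,s]
e12 deliver 1→0: 0[coor,t=2,s,T2]
e13 deliver 2→1: ·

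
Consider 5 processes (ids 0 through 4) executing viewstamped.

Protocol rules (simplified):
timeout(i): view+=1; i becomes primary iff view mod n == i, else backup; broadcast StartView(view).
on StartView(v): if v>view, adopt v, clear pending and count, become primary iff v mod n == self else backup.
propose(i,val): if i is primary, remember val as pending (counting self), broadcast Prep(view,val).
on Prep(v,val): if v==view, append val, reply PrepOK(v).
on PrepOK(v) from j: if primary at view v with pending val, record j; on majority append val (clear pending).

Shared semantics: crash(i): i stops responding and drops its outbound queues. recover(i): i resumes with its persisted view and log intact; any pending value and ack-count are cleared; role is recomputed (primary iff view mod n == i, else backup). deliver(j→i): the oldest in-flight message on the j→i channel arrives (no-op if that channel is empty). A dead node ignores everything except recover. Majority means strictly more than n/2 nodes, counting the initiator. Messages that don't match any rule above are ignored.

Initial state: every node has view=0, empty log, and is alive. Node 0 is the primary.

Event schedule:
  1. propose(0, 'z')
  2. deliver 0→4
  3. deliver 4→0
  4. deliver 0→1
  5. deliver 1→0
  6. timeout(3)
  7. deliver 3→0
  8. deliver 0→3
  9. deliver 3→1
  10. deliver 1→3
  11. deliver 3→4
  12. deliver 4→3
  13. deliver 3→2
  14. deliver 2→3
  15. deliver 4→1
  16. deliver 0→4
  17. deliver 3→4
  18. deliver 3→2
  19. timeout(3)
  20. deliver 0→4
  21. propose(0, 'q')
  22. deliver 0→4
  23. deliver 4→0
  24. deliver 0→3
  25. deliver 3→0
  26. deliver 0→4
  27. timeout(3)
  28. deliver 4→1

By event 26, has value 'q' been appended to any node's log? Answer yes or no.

e1 propose(0,'z'): ·
e2 deliver 0→4: 4[back,v=0,z]
e3 deliver 4→0: ·
e4 deliver 0→1: 1[back,v=0,z]
e5 deliver 1→0: 0[prim,v=0,z]
e6 timeout(3): 3[back,v=1,-]
e7 deliver 3→0: 0[back,v=1,z]
e8 deliver 0→3: ·
e9 deliver 3→1: 1[prim,v=1,z]
e10 deliver 1→3: ·
e11 deliver 3→4: 4[back,v=1,z]
e12 deliver 4→3: ·
e13 deliver 3→2: 2[back,v=1,-]
e14 deliver 2→3: ·
e15 deliver 4→1: ·
e16 deliver 0→4: ·
e17 deliver 3→4: ·
e18 deliver 3→2: ·
e19 timeout(3): 3[back,v=2,-]
e20 deliver 0→4: ·
e21 propose(0,'q'): ·
e22 deliver 0→4: ·
e23 deliver 4→0: ·
e24 deliver 0→3: ·
e25 deliver 3→0: 0[back,v=2,z]
e26 deliver 0→4: ·

no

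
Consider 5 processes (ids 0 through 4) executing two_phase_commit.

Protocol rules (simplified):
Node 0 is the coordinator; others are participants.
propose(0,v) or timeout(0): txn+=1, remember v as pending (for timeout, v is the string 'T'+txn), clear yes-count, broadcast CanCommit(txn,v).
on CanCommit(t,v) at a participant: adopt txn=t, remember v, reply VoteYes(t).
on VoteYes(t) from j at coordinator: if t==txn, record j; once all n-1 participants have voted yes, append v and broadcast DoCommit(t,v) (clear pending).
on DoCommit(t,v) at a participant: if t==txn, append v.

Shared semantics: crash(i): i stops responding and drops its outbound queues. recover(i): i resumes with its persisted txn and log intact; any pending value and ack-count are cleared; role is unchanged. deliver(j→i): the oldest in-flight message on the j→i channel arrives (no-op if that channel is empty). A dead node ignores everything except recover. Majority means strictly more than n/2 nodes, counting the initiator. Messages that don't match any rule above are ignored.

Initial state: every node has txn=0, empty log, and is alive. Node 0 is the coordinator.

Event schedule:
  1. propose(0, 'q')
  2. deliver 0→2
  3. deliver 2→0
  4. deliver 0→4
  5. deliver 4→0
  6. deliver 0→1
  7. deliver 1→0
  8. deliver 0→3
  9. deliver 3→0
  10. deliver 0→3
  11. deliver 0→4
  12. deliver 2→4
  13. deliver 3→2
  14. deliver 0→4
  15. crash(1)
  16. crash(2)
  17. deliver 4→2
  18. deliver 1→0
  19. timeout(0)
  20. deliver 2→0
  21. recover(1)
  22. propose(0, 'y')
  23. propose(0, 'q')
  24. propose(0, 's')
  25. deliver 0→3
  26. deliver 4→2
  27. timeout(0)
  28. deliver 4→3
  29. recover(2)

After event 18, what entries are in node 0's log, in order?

after 1 — propose(0,'q'): n0:coor/t1/[-]
after 2 — deliver 0→2: n2:part/t1/[-]
after 3 — deliver 2→0: ·
after 4 — deliver 0→4: n4:part/t1/[-]
after 5 — deliver 4→0: ·
after 6 — deliver 0→1: n1:part/t1/[-]
after 7 — deliver 1→0: ·
after 8 — deliver 0→3: n3:part/t1/[-]
after 9 — deliver 3→0: n0:coor/t1/[q]
after 10 — deliver 0→3: n3:part/t1/[q]
after 11 — deliver 0→4: n4:part/t1/[q]
after 12 — deliver 2→4: ·
after 13 — deliver 3→2: ·
after 14 — deliver 0→4: ·
after 15 — crash(1): n1:✗part/t1/[-]
after 16 — crash(2): n2:✗part/t1/[-]
after 17 — deliver 4→2: ·
after 18 — deliver 1→0: ·

q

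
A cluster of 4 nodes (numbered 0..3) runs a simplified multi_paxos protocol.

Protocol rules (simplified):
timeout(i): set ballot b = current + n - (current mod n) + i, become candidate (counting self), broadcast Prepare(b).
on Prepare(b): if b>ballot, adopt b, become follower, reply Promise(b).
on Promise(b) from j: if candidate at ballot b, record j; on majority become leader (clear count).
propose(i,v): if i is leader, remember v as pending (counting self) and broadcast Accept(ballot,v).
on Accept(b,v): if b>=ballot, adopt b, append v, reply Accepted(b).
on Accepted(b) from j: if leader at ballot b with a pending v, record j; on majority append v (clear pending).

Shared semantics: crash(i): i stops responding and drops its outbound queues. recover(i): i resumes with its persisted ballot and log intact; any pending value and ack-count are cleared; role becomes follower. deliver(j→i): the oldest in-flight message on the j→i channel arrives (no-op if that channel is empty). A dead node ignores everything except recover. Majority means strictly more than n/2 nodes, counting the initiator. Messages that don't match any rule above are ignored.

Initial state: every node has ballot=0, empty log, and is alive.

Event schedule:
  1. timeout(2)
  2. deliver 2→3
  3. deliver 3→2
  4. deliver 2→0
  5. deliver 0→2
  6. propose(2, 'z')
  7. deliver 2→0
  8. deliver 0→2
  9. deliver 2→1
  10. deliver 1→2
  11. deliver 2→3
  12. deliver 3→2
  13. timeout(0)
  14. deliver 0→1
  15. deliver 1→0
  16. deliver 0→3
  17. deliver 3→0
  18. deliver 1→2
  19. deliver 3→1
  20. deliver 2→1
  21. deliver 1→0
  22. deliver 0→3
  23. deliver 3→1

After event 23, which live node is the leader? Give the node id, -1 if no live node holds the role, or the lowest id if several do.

step 1 timeout(2): 2={cand,b=6,log=-}
step 2 deliver 2→3: 3={foll,b=6,log=-}
step 3 deliver 3→2: —
step 4 deliver 2→0: 0={foll,b=6,log=-}
step 5 deliver 0→2: 2={lead,b=6,log=-}
step 6 propose(2,'z'): —
step 7 deliver 2→0: 0={foll,b=6,log=z}
step 8 deliver 0→2: —
step 9 deliver 2→1: 1={foll,b=6,log=-}
step 10 deliver 1→2: —
step 11 deliver 2→3: 3={foll,b=6,log=z}
step 12 deliver 3→2: 2={lead,b=6,log=z}
step 13 timeout(0): 0={cand,b=8,log=z}
step 14 deliver 0→1: 1={foll,b=8,log=-}
step 15 deliver 1→0: —
step 16 deliver 0→3: 3={foll,b=8,log=z}
step 17 deliver 3→0: 0={lead,b=8,log=z}
step 18 deliver 1→2: —
step 19 deliver 3→1: —
step 20 deliver 2→1: —
step 21 deliver 1→0: —
step 22 deliver 0→3: —
step 23 deliver 3→1: —

0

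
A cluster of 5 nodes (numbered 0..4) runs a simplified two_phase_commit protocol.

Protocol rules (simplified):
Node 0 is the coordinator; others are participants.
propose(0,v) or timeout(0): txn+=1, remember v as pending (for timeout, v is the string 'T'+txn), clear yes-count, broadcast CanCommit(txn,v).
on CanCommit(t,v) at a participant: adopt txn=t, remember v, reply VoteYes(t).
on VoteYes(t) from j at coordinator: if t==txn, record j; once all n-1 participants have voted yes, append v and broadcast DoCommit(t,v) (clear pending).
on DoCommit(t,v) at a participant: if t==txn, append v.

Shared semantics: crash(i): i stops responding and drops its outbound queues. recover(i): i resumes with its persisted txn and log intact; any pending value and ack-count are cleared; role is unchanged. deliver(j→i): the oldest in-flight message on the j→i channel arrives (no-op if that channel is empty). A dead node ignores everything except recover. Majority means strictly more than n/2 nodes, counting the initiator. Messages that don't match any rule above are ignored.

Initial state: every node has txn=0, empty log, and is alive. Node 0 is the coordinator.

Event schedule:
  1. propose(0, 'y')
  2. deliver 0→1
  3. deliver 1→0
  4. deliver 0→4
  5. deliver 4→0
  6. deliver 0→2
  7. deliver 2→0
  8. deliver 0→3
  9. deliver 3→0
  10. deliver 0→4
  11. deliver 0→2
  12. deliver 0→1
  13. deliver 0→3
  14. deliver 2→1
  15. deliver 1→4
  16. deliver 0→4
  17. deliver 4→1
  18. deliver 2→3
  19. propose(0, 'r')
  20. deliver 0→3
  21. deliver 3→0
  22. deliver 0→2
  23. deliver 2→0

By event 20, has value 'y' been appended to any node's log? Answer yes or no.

step 1 propose(0,'y'): 0={coor,t=1,log=-}
step 2 deliver 0→1: 1={part,t=1,log=-}
step 3 deliver 1→0: —
step 4 deliver 0→4: 4={part,t=1,log=-}
step 5 deliver 4→0: —
step 6 deliver 0→2: 2={part,t=1,log=-}
step 7 deliver 2→0: —
step 8 deliver 0→3: 3={part,t=1,log=-}
step 9 deliver 3→0: 0={coor,t=1,log=y}
step 10 deliver 0→4: 4={part,t=1,log=y}
step 11 deliver 0→2: 2={part,t=1,log=y}
step 12 deliver 0→1: 1={part,t=1,log=y}
step 13 deliver 0→3: 3={part,t=1,log=y}
step 14 deliver 2→1: —
step 15 deliver 1→4: —
step 16 deliver 0→4: —
step 17 deliver 4→1: —
step 18 deliver 2→3: —
step 19 propose(0,'r'): 0={coor,t=2,log=y}
step 20 deliver 0→3: 3={part,t=2,log=y}

yes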